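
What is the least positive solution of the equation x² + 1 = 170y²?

We need x² = 170y² - 1. Try successive y:
y = 1: x² = 170·1² - 1 = 169 = 13² ✓
Check: 13² - 170·1² = 169 - 170 = -1 ✓

x = 13, y = 1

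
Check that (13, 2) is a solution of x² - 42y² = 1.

Compute x² = 13² = 169
Compute 42y² = 42·2² = 42·4 = 168
x² - 42y² = 169 - 168 = 1
Since this equals 1, (13, 2) is a solution.

Yes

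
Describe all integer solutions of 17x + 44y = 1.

Step 1: Compute gcd(17, 44) = 1.
Since 1 divides 1, solutions exist.

Step 2: Find a particular solution using extended Euclidean algorithm.
We get x₀ = 13, y₀ = -5.
Check: 17*13 + 44*-5 = 1 = 1 ✓

Step 3: Write the general solution.
x = 13 + (44/1)t = 13 + 44t
y = -5 - (17/1)t = -5 - 17t
for any integer t.

x = 13 + 44t, y = -5 - 17t for integer t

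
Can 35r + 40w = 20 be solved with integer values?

Step 1: Compute gcd(35, 40).
gcd(35, 40) = 5

Step 2: Check divisibility.
Does 5 divide 20? 20 = 5 x 4, so yes.

By the theorem on linear Diophantine equations, 35r + 40w = 20 has integer solutions if and only if gcd(35, 40) divides 20. Since 5 | 20, solutions exist.

Yes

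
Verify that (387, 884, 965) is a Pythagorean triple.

Compute a² + b² = 387² + 884² = 149769 + 781456 = 931225
Compute c² = 965² = 931225
Since 931225 = 931225, confirmed.

Yes, it is a Pythagorean triple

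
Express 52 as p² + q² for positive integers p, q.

We need to find integers p, q > 0 such that p² + q² = 52.
Trying p = 4: q² = 52 - 4² = 52 - 16 = 36
q = 6
Check: 4² + 6² = 16 + 36 = 52 ✓

52 = 4² + 6²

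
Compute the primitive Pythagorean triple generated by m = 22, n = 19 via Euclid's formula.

a = m² - n² = 484 - 361 = 123
b = 2mn = 2·22·19 = 836
c = m² + n² = 484 + 361 = 845
Verify: 123² + 836² = 15129 + 698896 = 714025 = 845² ✓

(123, 836, 845)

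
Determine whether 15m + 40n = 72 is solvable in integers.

Step 1: Compute gcd(15, 40).
gcd(15, 40) = 5

Step 2: Check divisibility.
Does 5 divide 72? 72 = 5 x 14 + 2, so no.

By the theorem on linear Diophantine equations, 15m + 40n = 72 has integer solutions if and only if gcd(15, 40) divides 72. Since 5 does not divide 72, no solutions exist.

No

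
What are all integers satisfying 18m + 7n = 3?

Step 1: Compute gcd(18, 7) = 1.
Since 1 divides 3, solutions exist.

Step 2: Find a particular solution using extended Euclidean algorithm.
We get m₀ = 6, n₀ = -15.
Check: 18*6 + 7*-15 = 3 = 3 ✓

Step 3: Write the general solution.
m = 6 + (7/1)t = 6 + 7t
n = -15 - (18/1)t = -15 - 18t
for any integer t.

m = 6 + 7t, n = -15 - 18t for integer t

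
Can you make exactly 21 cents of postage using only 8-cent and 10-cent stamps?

We need non-negative x, y with 8x + 10y = 21.
gcd(8, 10) = 2, and 2 does not divide 21.
No integer solutions exist, so certainly no non-negative ones.

No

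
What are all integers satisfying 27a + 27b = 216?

Step 1: Compute gcd(27, 27) = 27.
Since 27 divides 216, solutions exist.

Step 2: Find a particular solution using extended Euclidean algorithm.
We get a₀ = 0, b₀ = 8.
Check: 27*0 + 27*8 = 216 = 216 ✓

Step 3: Write the general solution.
a = 0 + (27/27)t = 0 + 1t
b = 8 - (27/27)t = 8 - 1t
for any integer t.

a = 0 + 1t, b = 8 - 1t for integer t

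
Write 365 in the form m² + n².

We need to find integers m, n > 0 such that m² + n² = 365.
Trying m = 2: n² = 365 - 2² = 365 - 4 = 361
n = 19
Check: 2² + 19² = 4 + 361 = 365 ✓

365 = 2² + 19²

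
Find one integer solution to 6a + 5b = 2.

Step 1: Check solvability.
gcd(6, 5) = 1
Since 1 divides 2, solutions exist.

Step 2: Apply extended Euclidean algorithm to find gcd.
We find integers such that 6*x0 + 5*y0 = 1

Step 3: Scale the particular solution.
Multiply by 2/1 = 2:
a = 2, b = -2

Step 4: Verify.
6*(2) + 5*(-2) = 2 = 2 ✓

a = 2, b = -2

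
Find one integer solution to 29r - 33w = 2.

Step 1: Check solvability.
gcd(29, 33) = 1
Since 1 divides 2, solutions exist.

Step 2: Apply extended Euclidean algorithm to find gcd.
We find integers such that 29*x0 + 33*y0 = 1

Step 3: Scale the particular solution.
Multiply by 2/1 = 2:
r = 16, w = 14

Step 4: Verify.
29*(16) - 33*(14) = 2 = 2 ✓

r = 16, w = 14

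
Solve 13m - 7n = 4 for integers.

Step 1: Check solvability.
gcd(13, 7) = 1
Since 1 divides 4, solutions exist.

Step 2: Apply extended Euclidean algorithm to find gcd.
We find integers such that 13*x0 + 7*y0 = 1

Step 3: Scale the particular solution.
Multiply by 4/1 = 4:
m = -4, n = -8

Step 4: Verify.
13*(-4) - 7*(-8) = 4 = 4 ✓

m = -4, n = -8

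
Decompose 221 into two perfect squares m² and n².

We need to find integers m, n > 0 such that m² + n² = 221.
Trying m = 5: n² = 221 - 5² = 221 - 25 = 196
n = 14
Check: 5² + 14² = 25 + 196 = 221 ✓

221 = 5² + 14²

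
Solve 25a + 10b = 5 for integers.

Step 1: Check solvability.
gcd(25, 10) = 5
Since 5 divides 5, solutions exist.

Step 2: Apply extended Euclidean algorithm to find gcd.
We find integers such that 25*x0 + 10*y0 = 5

Step 3: Scale the particular solution.
Multiply by 5/5 = 1:
a = 1, b = -2

Step 4: Verify.
25*(1) + 10*(-2) = 5 = 5 ✓

a = 1, b = -2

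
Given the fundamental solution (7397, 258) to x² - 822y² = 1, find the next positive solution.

Solutions to x² - Dy² = 1 are generated by powers of (x₀ + y₀√D).
The next solution satisfies x₁ + y₁√822 = (x₀ + y₀√822)², giving:
x₁ = x₀² + 822y₀² = 7397² + 822·258² = 54715609 + 54715608 = 109431217
y₁ = 2x₀y₀ = 2·7397·258 = 3816852

Verify: 109431217² - 822·3816852² = 11975191254101089 - 11975191254101088 = 1 ✓

x = 109431217, y = 3816852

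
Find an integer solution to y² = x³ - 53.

Try small integer x values and check whether x³ - 53 is a perfect square.
x = 29: x³ - 53 = 29³ - 53 = 24389 - 53 = 24336
Is 24336 a perfect square? 156² = 24336 ✓
So (x, y) = (29, -156) is a solution.

x = 29, y = -156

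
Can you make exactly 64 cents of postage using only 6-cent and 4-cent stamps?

We need non-negative x, y with 6x + 4y = 64.
gcd(6, 4) = 2 divides 64, so integer solutions exist.
Search for a non-negative one: x = 0 gives 4y = 64 - 0 = 64, so y = 16.
Check: 6·0 + 4·16 = 64 ✓

Yes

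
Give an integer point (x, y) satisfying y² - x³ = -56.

Try small integer x values and check whether x³ - 56 is a perfect square.
x = 18: x³ - 56 = 18³ - 56 = 5832 - 56 = 5776
Is 5776 a perfect square? 76² = 5776 ✓
So (x, y) = (18, 76) is a solution.

x = 18, y = 76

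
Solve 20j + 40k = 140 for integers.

Step 1: Check solvability.
gcd(20, 40) = 20
Since 20 divides 140, solutions exist.

Step 2: Apply extended Euclidean algorithm to find gcd.
We find integers such that 20*x0 + 40*y0 = 20

Step 3: Scale the particular solution.
Multiply by 140/20 = 7:
j = 7, k = 0

Step 4: Verify.
20*(7) + 40*(0) = 140 = 140 ✓

j = 7, k = 0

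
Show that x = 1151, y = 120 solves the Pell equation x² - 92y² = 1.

Compute x² = 1151² = 1324801
Compute 92y² = 92·120² = 92·14400 = 1324800
x² - 92y² = 1324801 - 1324800 = 1
Since this equals 1, (1151, 120) is a solution.

Yes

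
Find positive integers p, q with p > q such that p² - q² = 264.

Factor: p² - q² = (p+q)(p-q) = 264.
We need two factors of 264 with the same parity.
Use p+q = 132 and p-q = 2 (product 132·2 = 264).
Adding: 2p = 134, so p = 67.
Subtracting: 2q = 130, so q = 65.
Check: 67² - 65² = 4489 - 4225 = 264 ✓

p = 67, q = 65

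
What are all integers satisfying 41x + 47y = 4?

Step 1: Compute gcd(41, 47) = 1.
Since 1 divides 4, solutions exist.

Step 2: Find a particular solution using extended Euclidean algorithm.
We get x₀ = -32, y₀ = 28.
Check: 41*-32 + 47*28 = 4 = 4 ✓

Step 3: Write the general solution.
x = -32 + (47/1)t = -32 + 47t
y = 28 - (41/1)t = 28 - 41t
for any integer t.

x = -32 + 47t, y = 28 - 41t for integer t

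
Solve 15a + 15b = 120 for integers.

Step 1: Check solvability.
gcd(15, 15) = 15
Since 15 divides 120, solutions exist.

Step 2: Apply extended Euclidean algorithm to find gcd.
We find integers such that 15*x0 + 15*y0 = 15

Step 3: Scale the particular solution.
Multiply by 120/15 = 8:
a = 0, b = 8

Step 4: Verify.
15*(0) + 15*(8) = 120 = 120 ✓

a = 0, b = 8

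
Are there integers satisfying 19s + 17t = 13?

Step 1: Compute gcd(19, 17).
gcd(19, 17) = 1

Step 2: Check divisibility.
Does 1 divide 13? 13 = 1 x 13, so yes.

By the theorem on linear Diophantine equations, 19s + 17t = 13 has integer solutions if and only if gcd(19, 17) divides 13. Since 1 | 13, solutions exist.

Yes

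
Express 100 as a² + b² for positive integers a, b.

We need to find integers a, b > 0 such that a² + b² = 100.
Trying a = 6: b² = 100 - 6² = 100 - 36 = 64
b = 8
Check: 6² + 8² = 36 + 64 = 100 ✓

100 = 6² + 8²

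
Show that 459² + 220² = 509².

Compute a² + b²:
459² + 220² = 210681 + 48400 = 259081
Compute c²:
509² = 259081
Since 259081 = 259081, it is a Pythagorean triple.

Yes, it is a Pythagorean triple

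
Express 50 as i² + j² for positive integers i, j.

We need to find integers i, j > 0 such that i² + j² = 50.
Trying i = 1: j² = 50 - 1² = 50 - 1 = 49
j = 7
Check: 1² + 7² = 1 + 49 = 50 ✓

50 = 1² + 7²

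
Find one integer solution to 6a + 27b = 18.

Step 1: Check solvability.
gcd(6, 27) = 3
Since 3 divides 18, solutions exist.

Step 2: Apply extended Euclidean algorithm to find gcd.
We find integers such that 6*x0 + 27*y0 = 3

Step 3: Scale the particular solution.
Multiply by 18/3 = 6:
a = -24, b = 6

Step 4: Verify.
6*(-24) + 27*(6) = 18 = 18 ✓

a = -24, b = 6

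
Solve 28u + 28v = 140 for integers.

Step 1: Check solvability.
gcd(28, 28) = 28
Since 28 divides 140, solutions exist.

Step 2: Apply extended Euclidean algorithm to find gcd.
We find integers such that 28*x0 + 28*y0 = 28

Step 3: Scale the particular solution.
Multiply by 140/28 = 5:
u = 0, v = 5

Step 4: Verify.
28*(0) + 28*(5) = 140 = 140 ✓

u = 0, v = 5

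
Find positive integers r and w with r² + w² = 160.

We need to find integers r, w > 0 such that r² + w² = 160.
Trying r = 4: w² = 160 - 4² = 160 - 16 = 144
w = 12
Check: 4² + 12² = 16 + 144 = 160 ✓

160 = 4² + 12²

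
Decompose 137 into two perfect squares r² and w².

We need to find integers r, w > 0 such that r² + w² = 137.
Trying r = 4: w² = 137 - 4² = 137 - 16 = 121
w = 11
Check: 4² + 11² = 16 + 121 = 137 ✓

137 = 4² + 11²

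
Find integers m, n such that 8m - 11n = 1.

Step 1: Check solvability.
gcd(8, 11) = 1
Since 1 divides 1, solutions exist.

Step 2: Apply extended Euclidean algorithm to find gcd.
We find integers such that 8*x0 + 11*y0 = 1

Step 3: Scale the particular solution.
Multiply by 1/1 = 1:
m = -4, n = -3

Step 4: Verify.
8*(-4) - 11*(-3) = 1 = 1 ✓

m = -4, n = -3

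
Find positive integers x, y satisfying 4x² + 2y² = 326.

Try small values of x and check whether (326 - 4x²)/2 is a perfect square.
x = 9: 4·9² = 324, so 2y² = 326 - 324 = 2, giving y² = 1, y = 1.
Check: 4·9² + 2·1² = 324 + 2 = 326 ✓

x = 9, y = 1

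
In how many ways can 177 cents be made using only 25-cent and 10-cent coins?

We need non-negative integers (x, y) with 25x + 10y = 177.
For each x from 0 to 7, check if (177 - 25x) is a non-negative multiple of 10.
Solutions (x, y): none
Count: 0

0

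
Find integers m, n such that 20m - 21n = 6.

Step 1: Check solvability.
gcd(20, 21) = 1
Since 1 divides 6, solutions exist.

Step 2: Apply extended Euclidean algorithm to find gcd.
We find integers such that 20*x0 + 21*y0 = 1

Step 3: Scale the particular solution.
Multiply by 6/1 = 6:
m = -6, n = -6

Step 4: Verify.
20*(-6) - 21*(-6) = 6 = 6 ✓

m = -6, n = -6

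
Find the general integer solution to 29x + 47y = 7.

Step 1: Compute gcd(29, 47) = 1.
Since 1 divides 7, solutions exist.

Step 2: Find a particular solution using extended Euclidean algorithm.
We get x₀ = 91, y₀ = -56.
Check: 29*91 + 47*-56 = 7 = 7 ✓

Step 3: Write the general solution.
x = 91 + (47/1)t = 91 + 47t
y = -56 - (29/1)t = -56 - 29t
for any integer t.

x = 91 + 47t, y = -56 - 29t for integer t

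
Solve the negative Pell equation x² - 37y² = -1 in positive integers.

We need x² = 37y² - 1. Try successive y:
y = 1: x² = 37·1² - 1 = 36 = 6² ✓
Check: 6² - 37·1² = 36 - 37 = -1 ✓

x = 6, y = 1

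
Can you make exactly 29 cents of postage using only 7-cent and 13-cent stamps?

We need non-negative x, y with 7x + 13y = 29.
gcd(7, 13) = 1 divides 29, so integer solutions exist, but checking x = 0..4 shows none with y ≥ 0.
So 29 cannot be made with non-negative stamp counts.

No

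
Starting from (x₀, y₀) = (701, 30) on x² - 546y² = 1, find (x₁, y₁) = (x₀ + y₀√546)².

Solutions to x² - Dy² = 1 are generated by powers of (x₀ + y₀√D).
The next solution satisfies x₁ + y₁√546 = (x₀ + y₀√546)², giving:
x₁ = x₀² + 546y₀² = 701² + 546·30² = 491401 + 491400 = 982801
y₁ = 2x₀y₀ = 2·701·30 = 42060

Verify: 982801² - 546·42060² = 965897805601 - 965897805600 = 1 ✓

x = 982801, y = 42060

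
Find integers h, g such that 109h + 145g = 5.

Step 1: Check solvability.
gcd(109, 145) = 1
Since 1 divides 5, solutions exist.

Step 2: Apply extended Euclidean algorithm to find gcd.
We find integers such that 109*x0 + 145*y0 = 1

Step 3: Scale the particular solution.
Multiply by 5/1 = 5:
h = 20, g = -15

Step 4: Verify.
109*(20) + 145*(-15) = 5 = 5 ✓

h = 20, g = -15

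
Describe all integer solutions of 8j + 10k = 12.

Step 1: Compute gcd(8, 10) = 2.
Since 2 divides 12, solutions exist.

Step 2: Find a particular solution using extended Euclidean algorithm.
We get j₀ = -6, k₀ = 6.
Check: 8*-6 + 10*6 = 12 = 12 ✓

Step 3: Write the general solution.
j = -6 + (10/2)t = -6 + 5t
k = 6 - (8/2)t = 6 - 4t
for any integer t.

j = -6 + 5t, k = 6 - 4t for integer t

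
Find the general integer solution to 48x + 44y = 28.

Step 1: Compute gcd(48, 44) = 4.
Since 4 divides 28, solutions exist.

Step 2: Find a particular solution using extended Euclidean algorithm.
We get x₀ = 7, y₀ = -7.
Check: 48*7 + 44*-7 = 28 = 28 ✓

Step 3: Write the general solution.
x = 7 + (44/4)t = 7 + 11t
y = -7 - (48/4)t = -7 - 12t
for any integer t.

x = 7 + 11t, y = -7 - 12t for integer t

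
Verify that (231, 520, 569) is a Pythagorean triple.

Compute a² + b² = 231² + 520² = 53361 + 270400 = 323761
Compute c² = 569² = 323761
Since 323761 = 323761, confirmed.

Yes, it is a Pythagorean triple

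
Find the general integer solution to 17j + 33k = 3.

Step 1: Compute gcd(17, 33) = 1.
Since 1 divides 3, solutions exist.

Step 2: Find a particular solution using extended Euclidean algorithm.
We get j₀ = 6, k₀ = -3.
Check: 17*6 + 33*-3 = 3 = 3 ✓

Step 3: Write the general solution.
j = 6 + (33/1)t = 6 + 33t
k = -3 - (17/1)t = -3 - 17t
for any integer t.

j = 6 + 33t, k = -3 - 17t for integer t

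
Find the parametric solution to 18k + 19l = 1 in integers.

Step 1: Compute gcd(18, 19) = 1.
Since 1 divides 1, solutions exist.

Step 2: Find a particular solution using extended Euclidean algorithm.
We get k₀ = -1, l₀ = 1.
Check: 18*-1 + 19*1 = 1 = 1 ✓

Step 3: Write the general solution.
k = -1 + (19/1)t = -1 + 19t
l = 1 - (18/1)t = 1 - 18t
for any integer t.

k = -1 + 19t, l = 1 - 18t for integer t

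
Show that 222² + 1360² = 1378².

Compute a² + b² = 222² + 1360² = 49284 + 1849600 = 1898884
Compute c² = 1378² = 1898884
Since 1898884 = 1898884, confirmed.

Yes, it is a Pythagorean triple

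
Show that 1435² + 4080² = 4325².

Compute a² + b² = 1435² + 4080² = 2059225 + 16646400 = 18705625
Compute c² = 4325² = 18705625
Since 18705625 = 18705625, confirmed.

Yes, it is a Pythagorean triple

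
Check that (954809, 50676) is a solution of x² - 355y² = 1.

Compute x² = 954809² = 911660226481
Compute 355y² = 355·50676² = 355·2568056976 = 911660226480
x² - 355y² = 911660226481 - 911660226480 = 1
Since this equals 1, (954809, 50676) is a solution.

Yes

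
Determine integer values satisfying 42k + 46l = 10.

Step 1: Check solvability.
gcd(42, 46) = 2
Since 2 divides 10, solutions exist.

Step 2: Apply extended Euclidean algorithm to find gcd.
We find integers such that 42*x0 + 46*y0 = 2

Step 3: Scale the particular solution.
Multiply by 10/2 = 5:
k = 55, l = -50

Step 4: Verify.
42*(55) + 46*(-50) = 10 = 10 ✓

k = 55, l = -50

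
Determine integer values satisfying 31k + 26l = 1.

Step 1: Check solvability.
gcd(31, 26) = 1
Since 1 divides 1, solutions exist.

Step 2: Apply extended Euclidean algorithm to find gcd.
We find integers such that 31*x0 + 26*y0 = 1

Step 3: Scale the particular solution.
Multiply by 1/1 = 1:
k = -5, l = 6

Step 4: Verify.
31*(-5) + 26*(6) = 1 = 1 ✓

k = -5, l = 6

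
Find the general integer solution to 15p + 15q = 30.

Step 1: Compute gcd(15, 15) = 15.
Since 15 divides 30, solutions exist.

Step 2: Find a particular solution using extended Euclidean algorithm.
We get p₀ = 0, q₀ = 2.
Check: 15*0 + 15*2 = 30 = 30 ✓

Step 3: Write the general solution.
p = 0 + (15/15)t = 0 + 1t
q = 2 - (15/15)t = 2 - 1t
for any integer t.

p = 0 + 1t, q = 2 - 1t for integer t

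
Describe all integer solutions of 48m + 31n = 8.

Step 1: Compute gcd(48, 31) = 1.
Since 1 divides 8, solutions exist.

Step 2: Find a particular solution using extended Euclidean algorithm.
We get m₀ = 88, n₀ = -136.
Check: 48*88 + 31*-136 = 8 = 8 ✓

Step 3: Write the general solution.
m = 88 + (31/1)t = 88 + 31t
n = -136 - (48/1)t = -136 - 48t
for any integer t.

m = 88 + 31t, n = -136 - 48t for integer t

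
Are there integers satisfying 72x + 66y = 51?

Step 1: Compute gcd(72, 66).
gcd(72, 66) = 6

Step 2: Check divisibility.
Does 6 divide 51? 51 = 6 x 8 + 3, so no.

By the theorem on linear Diophantine equations, 72x + 66y = 51 has integer solutions if and only if gcd(72, 66) divides 51. Since 6 does not divide 51, no solutions exist.

No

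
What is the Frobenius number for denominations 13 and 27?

For two coprime denominations a and b, the Frobenius number (largest value not representable as a non-negative combination) is ab - a - b.
Here gcd(13, 27) = 1, so they are coprime.
F(13, 27) = 13·27 - 13 - 27 = 351 - 40 = 311

311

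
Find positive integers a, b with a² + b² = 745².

We need a² + b² = 745² = 555025.
Trying: 713² + 216² = 508369 + 46656 = 555025 ✓

(713, 216, 745)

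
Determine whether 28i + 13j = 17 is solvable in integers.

Step 1: Compute gcd(28, 13).
gcd(28, 13) = 1

Step 2: Check divisibility.
Does 1 divide 17? 17 = 1 x 17, so yes.

By the theorem on linear Diophantine equations, 28i + 13j = 17 has integer solutions if and only if gcd(28, 13) divides 17. Since 1 | 17, solutions exist.

Yes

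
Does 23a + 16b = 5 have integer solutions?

Step 1: Compute gcd(23, 16).
gcd(23, 16) = 1

Step 2: Check divisibility.
Does 1 divide 5? 5 = 1 x 5, so yes.

By the theorem on linear Diophantine equations, 23a + 16b = 5 has integer solutions if and only if gcd(23, 16) divides 5. Since 1 | 5, solutions exist.

Yes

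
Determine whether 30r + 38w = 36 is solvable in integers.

Step 1: Compute gcd(30, 38).
gcd(30, 38) = 2

Step 2: Check divisibility.
Does 2 divide 36? 36 = 2 x 18, so yes.

By the theorem on linear Diophantine equations, 30r + 38w = 36 has integer solutions if and only if gcd(30, 38) divides 36. Since 2 | 36, solutions exist.

Yes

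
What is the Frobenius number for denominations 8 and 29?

For two coprime denominations a and b, the Frobenius number (largest value not representable as a non-negative combination) is ab - a - b.
Here gcd(8, 29) = 1, so they are coprime.
F(8, 29) = 8·29 - 8 - 29 = 232 - 37 = 195

195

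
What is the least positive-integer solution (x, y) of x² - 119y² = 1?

We seek the smallest positive integers (x, y) with x² - 119y² = 1, i.e., x² = 119y² + 1.
Try successive y values:
y = 1: x² = 119·1² + 1 = 120, not a perfect square
y = 2: x² = 119·2² + 1 = 477, not a perfect square
y = 3: x² = 119·3² + 1 = 1072, not a perfect square
... continuing the search (or via continued fractions) ...
y = 11: x² = 119·11² + 1 = 14400, x = 120 ✓

Verify: 120² - 119·11² = 14400 - 14399 = 1 ✓

x = 120, y = 11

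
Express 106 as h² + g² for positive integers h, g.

We need to find integers h, g > 0 such that h² + g² = 106.
Trying h = 5: g² = 106 - 5² = 106 - 25 = 81
g = 9
Check: 5² + 9² = 25 + 81 = 106 ✓

106 = 5² + 9²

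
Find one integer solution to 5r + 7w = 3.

Step 1: Check solvability.
gcd(5, 7) = 1
Since 1 divides 3, solutions exist.

Step 2: Apply extended Euclidean algorithm to find gcd.
We find integers such that 5*x0 + 7*y0 = 1

Step 3: Scale the particular solution.
Multiply by 3/1 = 3:
r = 9, w = -6

Step 4: Verify.
5*(9) + 7*(-6) = 3 = 3 ✓

r = 9, w = -6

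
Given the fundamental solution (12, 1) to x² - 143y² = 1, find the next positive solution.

Solutions to x² - Dy² = 1 are generated by powers of (x₀ + y₀√D).
The next solution satisfies x₁ + y₁√143 = (x₀ + y₀√143)², giving:
x₁ = x₀² + 143y₀² = 12² + 143·1² = 144 + 143 = 287
y₁ = 2x₀y₀ = 2·12·1 = 24

Verify: 287² - 143·24² = 82369 - 82368 = 1 ✓

x = 287, y = 24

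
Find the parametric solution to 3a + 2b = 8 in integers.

Step 1: Compute gcd(3, 2) = 1.
Since 1 divides 8, solutions exist.

Step 2: Find a particular solution using extended Euclidean algorithm.
We get a₀ = 8, b₀ = -8.
Check: 3*8 + 2*-8 = 8 = 8 ✓

Step 3: Write the general solution.
a = 8 + (2/1)t = 8 + 2t
b = -8 - (3/1)t = -8 - 3t
for any integer t.

a = 8 + 2t, b = -8 - 3t for integer t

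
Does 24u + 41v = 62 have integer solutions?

Step 1: Compute gcd(24, 41).
gcd(24, 41) = 1

Step 2: Check divisibility.
Does 1 divide 62? 62 = 1 x 62, so yes.

By the theorem on linear Diophantine equations, 24u + 41v = 62 has integer solutions if and only if gcd(24, 41) divides 62. Since 1 | 62, solutions exist.

Yes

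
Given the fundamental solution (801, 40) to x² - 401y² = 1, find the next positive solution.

Solutions to x² - Dy² = 1 are generated by powers of (x₀ + y₀√D).
The next solution satisfies x₁ + y₁√401 = (x₀ + y₀√401)², giving:
x₁ = x₀² + 401y₀² = 801² + 401·40² = 641601 + 641600 = 1283201
y₁ = 2x₀y₀ = 2·801·40 = 64080

Verify: 1283201² - 401·64080² = 1646604806401 - 1646604806400 = 1 ✓

x = 1283201, y = 64080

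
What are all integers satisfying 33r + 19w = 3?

Step 1: Compute gcd(33, 19) = 1.
Since 1 divides 3, solutions exist.

Step 2: Find a particular solution using extended Euclidean algorithm.
We get r₀ = -12, w₀ = 21.
Check: 33*-12 + 19*21 = 3 = 3 ✓

Step 3: Write the general solution.
r = -12 + (19/1)t = -12 + 19t
w = 21 - (33/1)t = 21 - 33t
for any integer t.

r = -12 + 19t, w = 21 - 33t for integer t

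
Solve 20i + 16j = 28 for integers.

Step 1: Check solvability.
gcd(20, 16) = 4
Since 4 divides 28, solutions exist.

Step 2: Apply extended Euclidean algorithm to find gcd.
We find integers such that 20*x0 + 16*y0 = 4

Step 3: Scale the particular solution.
Multiply by 28/4 = 7:
i = 7, j = -7

Step 4: Verify.
20*(7) + 16*(-7) = 28 = 28 ✓

i = 7, j = -7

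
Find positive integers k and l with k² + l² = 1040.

We need to find integers k, l > 0 such that k² + l² = 1040.
Trying k = 4: l² = 1040 - 4² = 1040 - 16 = 1024
l = 32
Check: 4² + 32² = 16 + 1024 = 1040 ✓

1040 = 4² + 32²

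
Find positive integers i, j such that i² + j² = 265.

Search for i with 265 - i² a perfect square.
i = 3: 265 - 3² = 265 - 9 = 256 = 16² ✓
So i = 3, j = 16.

i = 3, j = 16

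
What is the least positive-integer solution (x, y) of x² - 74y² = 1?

We seek the smallest positive integers (x, y) with x² - 74y² = 1, i.e., x² = 74y² + 1.
Try successive y values:
y = 1: x² = 74·1² + 1 = 75, not a perfect square
y = 2: x² = 74·2² + 1 = 297, not a perfect square
y = 3: x² = 74·3² + 1 = 667, not a perfect square
... continuing the search (or via continued fractions) ...
y = 430: x² = 74·430² + 1 = 13682601, x = 3699 ✓

Verify: 3699² - 74·430² = 13682601 - 13682600 = 1 ✓

x = 3699, y = 430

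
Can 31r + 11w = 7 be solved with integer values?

Step 1: Compute gcd(31, 11).
gcd(31, 11) = 1

Step 2: Check divisibility.
Does 1 divide 7? 7 = 1 x 7, so yes.

By the theorem on linear Diophantine equations, 31r + 11w = 7 has integer solutions if and only if gcd(31, 11) divides 7. Since 1 | 7, solutions exist.

Yes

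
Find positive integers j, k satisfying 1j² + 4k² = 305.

Try small values of j and check whether (305 - 1j²)/4 is a perfect square.
j = 7: 1·7² = 49, so 4k² = 305 - 49 = 256, giving k² = 64, k = 8.
Check: 1·7² + 4·8² = 49 + 256 = 305 ✓

j = 7, k = 8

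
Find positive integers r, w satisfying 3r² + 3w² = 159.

Try small values of r and check whether (159 - 3r²)/3 is a perfect square.
r = 7: 3·7² = 147, so 3w² = 159 - 147 = 12, giving w² = 4, w = 2.
Check: 3·7² + 3·2² = 147 + 12 = 159 ✓

r = 7, w = 2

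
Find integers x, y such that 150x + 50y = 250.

Step 1: Check solvability.
gcd(150, 50) = 50
Since 50 divides 250, solutions exist.

Step 2: Apply extended Euclidean algorithm to find gcd.
We find integers such that 150*x0 + 50*y0 = 50

Step 3: Scale the particular solution.
Multiply by 250/50 = 5:
x = 0, y = 5

Step 4: Verify.
150*(0) + 50*(5) = 250 = 250 ✓

x = 0, y = 5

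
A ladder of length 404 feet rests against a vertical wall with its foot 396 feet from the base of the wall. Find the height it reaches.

The ladder, wall, and ground form a right triangle with hypotenuse 404 and one leg 396.
By the Pythagorean theorem: h² = 404² - 396² = 163216 - 156816 = 6400
h = √6400 = 80 feet

80 feet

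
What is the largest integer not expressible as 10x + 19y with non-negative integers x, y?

For two coprime denominations a and b, the Frobenius number (largest value not representable as a non-negative combination) is ab - a - b.
Here gcd(10, 19) = 1, so they are coprime.
F(10, 19) = 10·19 - 10 - 19 = 190 - 29 = 161

161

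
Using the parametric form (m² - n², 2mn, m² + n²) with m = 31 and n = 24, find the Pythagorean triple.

a = m² - n² = 961 - 576 = 385
b = 2mn = 2·31·24 = 1488
c = m² + n² = 961 + 576 = 1537
Verify: 385² + 1488² = 148225 + 2214144 = 2362369 = 1537² ✓

(385, 1488, 1537)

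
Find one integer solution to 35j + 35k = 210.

Step 1: Check solvability.
gcd(35, 35) = 35
Since 35 divides 210, solutions exist.

Step 2: Apply extended Euclidean algorithm to find gcd.
We find integers such that 35*x0 + 35*y0 = 35

Step 3: Scale the particular solution.
Multiply by 210/35 = 6:
j = 0, k = 6

Step 4: Verify.
35*(0) + 35*(6) = 210 = 210 ✓

j = 0, k = 6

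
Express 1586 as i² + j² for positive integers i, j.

We need to find integers i, j > 0 such that i² + j² = 1586.
Trying i = 19: j² = 1586 - 19² = 1586 - 361 = 1225
j = 35
Check: 19² + 35² = 361 + 1225 = 1586 ✓

1586 = 19² + 35²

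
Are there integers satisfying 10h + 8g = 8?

Step 1: Compute gcd(10, 8).
gcd(10, 8) = 2

Step 2: Check divisibility.
Does 2 divide 8? 8 = 2 x 4, so yes.

By the theorem on linear Diophantine equations, 10h + 8g = 8 has integer solutions if and only if gcd(10, 8) divides 8. Since 2 | 8, solutions exist.

Yes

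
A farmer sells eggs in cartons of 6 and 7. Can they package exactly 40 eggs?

We need non-negative a, b with 6a + 7b = 40.
gcd(6, 7) = 1 divides 40.
Try a = 2: 7b = 40 - 12 = 28, so b = 4.
One way: 2 cartons of 6 and 4 cartons of 7.

Yes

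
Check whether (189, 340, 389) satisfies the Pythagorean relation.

Compute a² + b²:
189² + 340² = 35721 + 115600 = 151321
Compute c²:
389² = 151321
Since 151321 = 151321, it is a Pythagorean triple.

Yes, it is a Pythagorean triple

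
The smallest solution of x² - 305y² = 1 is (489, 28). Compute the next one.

Solutions to x² - Dy² = 1 are generated by powers of (x₀ + y₀√D).
The next solution satisfies x₁ + y₁√305 = (x₀ + y₀√305)², giving:
x₁ = x₀² + 305y₀² = 489² + 305·28² = 239121 + 239120 = 478241
y₁ = 2x₀y₀ = 2·489·28 = 27384

Verify: 478241² - 305·27384² = 228714454081 - 228714454080 = 1 ✓

x = 478241, y = 27384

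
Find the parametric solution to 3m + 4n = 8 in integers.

Step 1: Compute gcd(3, 4) = 1.
Since 1 divides 8, solutions exist.

Step 2: Find a particular solution using extended Euclidean algorithm.
We get m₀ = -8, n₀ = 8.
Check: 3*-8 + 4*8 = 8 = 8 ✓

Step 3: Write the general solution.
m = -8 + (4/1)t = -8 + 4t
n = 8 - (3/1)t = 8 - 3t
for any integer t.

m = -8 + 4t, n = 8 - 3t for integer t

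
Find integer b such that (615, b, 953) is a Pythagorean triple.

b² = c² - a² = 953² - 615² = 908209 - 378225 = 529984
b = sqrt(529984) = 728

728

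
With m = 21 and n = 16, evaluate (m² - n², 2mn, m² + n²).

a = m² - n² = 441 - 256 = 185
b = 2mn = 2·21·16 = 672
c = m² + n² = 441 + 256 = 697
Verify: 185² + 672² = 34225 + 451584 = 485809 = 697² ✓

(185, 672, 697)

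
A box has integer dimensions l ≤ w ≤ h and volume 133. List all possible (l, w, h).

Iterate l from 1 to ⌊133^(1/3)⌋. For each l dividing 133, iterate w ≥ l with w dividing 133/l, and set h = 133/(l·w).
Triples found (2): (1×1×133), (1×7×19)

(1×1×133), (1×7×19)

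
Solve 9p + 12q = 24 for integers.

Step 1: Check solvability.
gcd(9, 12) = 3
Since 3 divides 24, solutions exist.

Step 2: Apply extended Euclidean algorithm to find gcd.
We find integers such that 9*x0 + 12*y0 = 3

Step 3: Scale the particular solution.
Multiply by 24/3 = 8:
p = -8, q = 8

Step 4: Verify.
9*(-8) + 12*(8) = 24 = 24 ✓

p = -8, q = 8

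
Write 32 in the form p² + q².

We need to find integers p, q > 0 such that p² + q² = 32.
Trying p = 4: q² = 32 - 4² = 32 - 16 = 16
q = 4
Check: 4² + 4² = 16 + 16 = 32 ✓

32 = 4² + 4²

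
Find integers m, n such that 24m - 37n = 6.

Step 1: Check solvability.
gcd(24, 37) = 1
Since 1 divides 6, solutions exist.

Step 2: Apply extended Euclidean algorithm to find gcd.
We find integers such that 24*x0 + 37*y0 = 1

Step 3: Scale the particular solution.
Multiply by 6/1 = 6:
m = 102, n = 66

Step 4: Verify.
24*(102) - 37*(66) = 6 = 6 ✓

m = 102, n = 66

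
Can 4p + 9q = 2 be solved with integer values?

Step 1: Compute gcd(4, 9).
gcd(4, 9) = 1

Step 2: Check divisibility.
Does 1 divide 2? 2 = 1 x 2, so yes.

By the theorem on linear Diophantine equations, 4p + 9q = 2 has integer solutions if and only if gcd(4, 9) divides 2. Since 1 | 2, solutions exist.

Yes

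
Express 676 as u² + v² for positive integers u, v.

We need to find integers u, v > 0 such that u² + v² = 676.
Trying u = 10: v² = 676 - 10² = 676 - 100 = 576
v = 24
Check: 10² + 24² = 100 + 576 = 676 ✓

676 = 10² + 24²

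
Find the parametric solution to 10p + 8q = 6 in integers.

Step 1: Compute gcd(10, 8) = 2.
Since 2 divides 6, solutions exist.

Step 2: Find a particular solution using extended Euclidean algorithm.
We get p₀ = 3, q₀ = -3.
Check: 10*3 + 8*-3 = 6 = 6 ✓

Step 3: Write the general solution.
p = 3 + (8/2)t = 3 + 4t
q = -3 - (10/2)t = -3 - 5t
for any integer t.

p = 3 + 4t, q = -3 - 5t for integer t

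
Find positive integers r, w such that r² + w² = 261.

Search for r with 261 - r² a perfect square.
r = 6: 261 - 6² = 261 - 36 = 225 = 15² ✓
So r = 6, w = 15.

r = 6, w = 15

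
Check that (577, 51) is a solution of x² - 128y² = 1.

Compute x² = 577² = 332929
Compute 128y² = 128·51² = 128·2601 = 332928
x² - 128y² = 332929 - 332928 = 1
Since this equals 1, (577, 51) is a solution.

Yes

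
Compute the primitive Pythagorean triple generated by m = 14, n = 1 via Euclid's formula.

a = m² - n² = 196 - 1 = 195
b = 2mn = 2·14·1 = 28
c = m² + n² = 196 + 1 = 197
Verify: 195² + 28² = 38025 + 784 = 38809 = 197² ✓

(195, 28, 197)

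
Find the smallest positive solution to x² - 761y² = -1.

We need x² = 761y² - 1. Try successive y:
y = 1: x² = 761·1² - 1 = 760, not a perfect square
y = 2: x² = 761·2² - 1 = 3043, not a perfect square
y = 3: x² = 761·3² - 1 = 6848, not a perfect square
...
y = 29: x² = 761·29² - 1 = 640000 = 800² ✓
Check: 800² - 761·29² = 640000 - 640001 = -1 ✓

x = 800, y = 29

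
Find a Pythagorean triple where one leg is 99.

We need the other leg and hypotenuse such that 99² + x² = c².
Take x = 168, c = 195: 99² + 168² = 9801 + 28224 = 38025 = 195² ✓
Triple: (99, 168, 195)

(99, 168, 195)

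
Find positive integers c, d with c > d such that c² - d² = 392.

Factor: c² - d² = (c+d)(c-d) = 392.
We need two factors of 392 with the same parity.
Use c+d = 196 and c-d = 2 (product 196·2 = 392).
Adding: 2c = 198, so c = 99.
Subtracting: 2d = 194, so d = 97.
Check: 99² - 97² = 9801 - 9409 = 392 ✓

c = 99, d = 97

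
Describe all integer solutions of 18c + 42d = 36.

Step 1: Compute gcd(18, 42) = 6.
Since 6 divides 36, solutions exist.

Step 2: Find a particular solution using extended Euclidean algorithm.
We get c₀ = -12, d₀ = 6.
Check: 18*-12 + 42*6 = 36 = 36 ✓

Step 3: Write the general solution.
c = -12 + (42/6)t = -12 + 7t
d = 6 - (18/6)t = 6 - 3t
for any integer t.

c = -12 + 7t, d = 6 - 3t for integer t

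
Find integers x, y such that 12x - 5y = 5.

Step 1: Check solvability.
gcd(12, 5) = 1
Since 1 divides 5, solutions exist.

Step 2: Apply extended Euclidean algorithm to find gcd.
We find integers such that 12*x0 + 5*y0 = 1

Step 3: Scale the particular solution.
Multiply by 5/1 = 5:
x = -10, y = -25

Step 4: Verify.
12*(-10) - 5*(-25) = 5 = 5 ✓

x = -10, y = -25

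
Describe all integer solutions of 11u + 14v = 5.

Step 1: Compute gcd(11, 14) = 1.
Since 1 divides 5, solutions exist.

Step 2: Find a particular solution using extended Euclidean algorithm.
We get u₀ = -25, v₀ = 20.
Check: 11*-25 + 14*20 = 5 = 5 ✓

Step 3: Write the general solution.
u = -25 + (14/1)t = -25 + 14t
v = 20 - (11/1)t = 20 - 11t
for any integer t.

u = -25 + 14t, v = 20 - 11t for integer t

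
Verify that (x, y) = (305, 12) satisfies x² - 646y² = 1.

Compute x² = 305² = 93025
Compute 646y² = 646·12² = 646·144 = 93024
x² - 646y² = 93025 - 93024 = 1
Since this equals 1, (305, 12) is a solution.

Yes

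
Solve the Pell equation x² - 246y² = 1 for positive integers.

We seek the smallest positive integers (x, y) with x² - 246y² = 1, i.e., x² = 246y² + 1.
Try successive y values:
y = 1: x² = 246·1² + 1 = 247, not a perfect square
y = 2: x² = 246·2² + 1 = 985, not a perfect square
y = 3: x² = 246·3² + 1 = 2215, not a perfect square
... continuing the search (or via continued fractions) ...
y = 5662: x² = 246·5662² + 1 = 7886328025, x = 88805 ✓

Verify: 88805² - 246·5662² = 7886328025 - 7886328024 = 1 ✓

x = 88805, y = 5662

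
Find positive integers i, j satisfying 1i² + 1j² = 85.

Try small values of i and check whether (85 - 1i²)/1 is a perfect square.
i = 9: 1·9² = 81, so 1j² = 85 - 81 = 4, giving j² = 4, j = 2.
Check: 1·9² + 1·2² = 81 + 4 = 85 ✓

i = 9, j = 2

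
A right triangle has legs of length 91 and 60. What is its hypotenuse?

c² = a² + b² = 91² + 60² = 8281 + 3600 = 11881
c = 109

109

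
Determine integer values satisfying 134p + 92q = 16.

Step 1: Check solvability.
gcd(134, 92) = 2
Since 2 divides 16, solutions exist.

Step 2: Apply extended Euclidean algorithm to find gcd.
We find integers such that 134*x0 + 92*y0 = 2

Step 3: Scale the particular solution.
Multiply by 16/2 = 8:
p = 88, q = -128

Step 4: Verify.
134*(88) + 92*(-128) = 16 = 16 ✓

p = 88, q = -128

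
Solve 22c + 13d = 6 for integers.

Step 1: Check solvability.
gcd(22, 13) = 1
Since 1 divides 6, solutions exist.

Step 2: Apply extended Euclidean algorithm to find gcd.
We find integers such that 22*x0 + 13*y0 = 1

Step 3: Scale the particular solution.
Multiply by 6/1 = 6:
c = 18, d = -30

Step 4: Verify.
22*(18) + 13*(-30) = 6 = 6 ✓

c = 18, d = -30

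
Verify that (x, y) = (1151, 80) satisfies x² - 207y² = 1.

Compute x² = 1151² = 1324801
Compute 207y² = 207·80² = 207·6400 = 1324800
x² - 207y² = 1324801 - 1324800 = 1
Since this equals 1, (1151, 80) is a solution.

Yes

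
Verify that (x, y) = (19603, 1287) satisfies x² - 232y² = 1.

Compute x² = 19603² = 384277609
Compute 232y² = 232·1287² = 232·1656369 = 384277608
x² - 232y² = 384277609 - 384277608 = 1
Since this equals 1, (19603, 1287) is a solution.

Yes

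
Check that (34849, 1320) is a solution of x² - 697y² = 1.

Compute x² = 34849² = 1214452801
Compute 697y² = 697·1320² = 697·1742400 = 1214452800
x² - 697y² = 1214452801 - 1214452800 = 1
Since this equals 1, (34849, 1320) is a solution.

Yes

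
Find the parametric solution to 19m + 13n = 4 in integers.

Step 1: Compute gcd(19, 13) = 1.
Since 1 divides 4, solutions exist.

Step 2: Find a particular solution using extended Euclidean algorithm.
We get m₀ = -8, n₀ = 12.
Check: 19*-8 + 13*12 = 4 = 4 ✓

Step 3: Write the general solution.
m = -8 + (13/1)t = -8 + 13t
n = 12 - (19/1)t = 12 - 19t
for any integer t.

m = -8 + 13t, n = 12 - 19t for integer t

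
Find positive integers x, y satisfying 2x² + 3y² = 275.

Try small values of x and check whether (275 - 2x²)/3 is a perfect square.
x = 4: 2·4² = 32, so 3y² = 275 - 32 = 243, giving y² = 81, y = 9.
Check: 2·4² + 3·9² = 32 + 243 = 275 ✓

x = 4, y = 9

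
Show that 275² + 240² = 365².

Compute a² + b²:
275² + 240² = 75625 + 57600 = 133225
Compute c²:
365² = 133225
Since 133225 = 133225, it is a Pythagorean triple.

Yes, it is a Pythagorean triple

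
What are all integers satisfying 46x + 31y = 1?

Step 1: Compute gcd(46, 31) = 1.
Since 1 divides 1, solutions exist.

Step 2: Find a particular solution using extended Euclidean algorithm.
We get x₀ = -2, y₀ = 3.
Check: 46*-2 + 31*3 = 1 = 1 ✓

Step 3: Write the general solution.
x = -2 + (31/1)t = -2 + 31t
y = 3 - (46/1)t = 3 - 46t
for any integer t.

x = -2 + 31t, y = 3 - 46t for integer t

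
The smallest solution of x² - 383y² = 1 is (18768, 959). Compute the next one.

Solutions to x² - Dy² = 1 are generated by powers of (x₀ + y₀√D).
The next solution satisfies x₁ + y₁√383 = (x₀ + y₀√383)², giving:
x₁ = x₀² + 383y₀² = 18768² + 383·959² = 352237824 + 352237823 = 704475647
y₁ = 2x₀y₀ = 2·18768·959 = 35997024

Verify: 704475647² - 383·35997024² = 496285937216068609 - 496285937216068608 = 1 ✓

x = 704475647, y = 35997024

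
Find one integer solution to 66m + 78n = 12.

Step 1: Check solvability.
gcd(66, 78) = 6
Since 6 divides 12, solutions exist.

Step 2: Apply extended Euclidean algorithm to find gcd.
We find integers such that 66*x0 + 78*y0 = 6

Step 3: Scale the particular solution.
Multiply by 12/6 = 2:
m = 12, n = -10

Step 4: Verify.
66*(12) + 78*(-10) = 12 = 12 ✓

m = 12, n = -10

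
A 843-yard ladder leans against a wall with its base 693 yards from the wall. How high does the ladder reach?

The ladder, wall, and ground form a right triangle with hypotenuse 843 and one leg 693.
By the Pythagorean theorem: h² = 843² - 693² = 710649 - 480249 = 230400
h = √230400 = 480 yards

480 yards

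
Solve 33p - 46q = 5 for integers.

Step 1: Check solvability.
gcd(33, 46) = 1
Since 1 divides 5, solutions exist.

Step 2: Apply extended Euclidean algorithm to find gcd.
We find integers such that 33*x0 + 46*y0 = 1

Step 3: Scale the particular solution.
Multiply by 5/1 = 5:
p = 35, q = 25

Step 4: Verify.
33*(35) - 46*(25) = 5 = 5 ✓

p = 35, q = 25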